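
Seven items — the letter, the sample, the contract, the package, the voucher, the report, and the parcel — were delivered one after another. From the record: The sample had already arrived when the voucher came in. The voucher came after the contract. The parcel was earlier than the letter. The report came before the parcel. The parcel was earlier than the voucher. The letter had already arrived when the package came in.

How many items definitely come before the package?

Directly stated before the package: the letter.
The parcel reaches the package via the parcel → the letter → the package.
The report reaches the package via the report → the parcel → the letter → the package.
No chain forces the sample (or any of the others) ahead of the package.
That's the letter, the parcel, and the report — 3 in all.

3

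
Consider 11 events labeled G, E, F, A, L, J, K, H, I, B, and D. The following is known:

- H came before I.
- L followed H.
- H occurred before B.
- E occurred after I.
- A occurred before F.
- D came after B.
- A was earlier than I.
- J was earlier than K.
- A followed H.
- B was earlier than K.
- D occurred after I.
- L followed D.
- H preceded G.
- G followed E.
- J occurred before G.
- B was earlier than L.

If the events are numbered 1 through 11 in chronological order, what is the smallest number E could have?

4

A, H, and I must all come before E — 3 forced predecessors.
Nothing else is forced ahead of E, so its earliest slot is position 3 + 1 = 4.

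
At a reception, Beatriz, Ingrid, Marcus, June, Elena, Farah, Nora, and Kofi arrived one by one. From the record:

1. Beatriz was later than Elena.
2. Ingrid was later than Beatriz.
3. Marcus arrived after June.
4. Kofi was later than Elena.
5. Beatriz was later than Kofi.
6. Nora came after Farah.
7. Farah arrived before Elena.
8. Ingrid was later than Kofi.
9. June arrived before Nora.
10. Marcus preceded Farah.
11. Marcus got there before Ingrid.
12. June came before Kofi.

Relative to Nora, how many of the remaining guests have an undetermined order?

Forced before Nora: Farah, June, and Marcus.
That leaves Beatriz, Elena, Ingrid, and Kofi with no forced order relative to Nora — 4.

4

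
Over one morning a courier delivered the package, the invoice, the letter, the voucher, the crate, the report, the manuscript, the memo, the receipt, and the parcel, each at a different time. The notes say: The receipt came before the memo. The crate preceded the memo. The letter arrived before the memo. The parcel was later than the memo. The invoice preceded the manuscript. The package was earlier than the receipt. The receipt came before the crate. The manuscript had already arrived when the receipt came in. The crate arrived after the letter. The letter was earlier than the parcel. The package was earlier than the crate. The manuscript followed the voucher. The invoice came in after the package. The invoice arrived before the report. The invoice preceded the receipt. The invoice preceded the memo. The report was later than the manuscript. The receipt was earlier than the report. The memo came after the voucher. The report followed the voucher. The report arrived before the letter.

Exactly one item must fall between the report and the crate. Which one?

the letter

Tracing the constraints gives the report → the letter → the crate, so the letter sits after the report and before the crate.
No other item is forced both after the report and before the crate.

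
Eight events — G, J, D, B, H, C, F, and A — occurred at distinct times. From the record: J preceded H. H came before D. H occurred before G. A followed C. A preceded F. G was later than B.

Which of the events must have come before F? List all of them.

A, C

Directly stated before F: A.
C reaches F via C → A → F.
No chain forces D (or any of the others) ahead of F.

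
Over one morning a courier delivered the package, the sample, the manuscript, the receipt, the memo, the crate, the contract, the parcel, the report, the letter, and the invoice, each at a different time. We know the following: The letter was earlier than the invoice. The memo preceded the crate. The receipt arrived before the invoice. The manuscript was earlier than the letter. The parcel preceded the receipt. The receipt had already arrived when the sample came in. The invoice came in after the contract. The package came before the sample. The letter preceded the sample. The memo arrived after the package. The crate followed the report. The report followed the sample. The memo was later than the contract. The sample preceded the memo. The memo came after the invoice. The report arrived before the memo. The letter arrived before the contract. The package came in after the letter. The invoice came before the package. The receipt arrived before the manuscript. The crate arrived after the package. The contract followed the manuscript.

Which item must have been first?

the parcel

The parcel has a chain of constraints placing it before every other item, so the parcel must be first.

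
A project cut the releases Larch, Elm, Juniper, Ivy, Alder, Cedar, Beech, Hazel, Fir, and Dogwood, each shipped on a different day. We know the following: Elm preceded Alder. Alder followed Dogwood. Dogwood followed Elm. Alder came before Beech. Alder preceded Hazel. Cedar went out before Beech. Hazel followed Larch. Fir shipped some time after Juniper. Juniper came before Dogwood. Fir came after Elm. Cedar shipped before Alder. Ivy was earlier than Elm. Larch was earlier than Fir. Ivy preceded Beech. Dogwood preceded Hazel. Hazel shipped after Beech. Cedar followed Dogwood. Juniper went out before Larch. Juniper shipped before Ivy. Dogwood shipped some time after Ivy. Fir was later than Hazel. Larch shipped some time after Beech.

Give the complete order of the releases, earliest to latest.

Juniper, Ivy, Elm, Dogwood, Cedar, Alder, Beech, Larch, Hazel, Fir

The constraints fix every adjacent pair, so only one ordering works:
Juniper → Ivy → Elm → Dogwood → Cedar → Alder → Beech → Larch → Hazel → Fir.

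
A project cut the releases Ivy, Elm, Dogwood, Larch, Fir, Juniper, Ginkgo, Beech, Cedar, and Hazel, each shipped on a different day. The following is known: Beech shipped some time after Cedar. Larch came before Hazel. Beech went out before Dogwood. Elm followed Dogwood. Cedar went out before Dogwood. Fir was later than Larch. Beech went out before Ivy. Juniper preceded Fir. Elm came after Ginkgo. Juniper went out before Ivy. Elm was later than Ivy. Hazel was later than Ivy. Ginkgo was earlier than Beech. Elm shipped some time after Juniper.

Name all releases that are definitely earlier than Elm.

Beech, Cedar, Dogwood, Ginkgo, Ivy, Juniper

Directly stated before Elm: Dogwood, Ginkgo, Ivy, and Juniper.
Beech reaches Elm via Beech → Dogwood → Elm.
Cedar reaches Elm via Cedar → Dogwood → Elm.
No chain forces Fir (or any of the others) ahead of Elm.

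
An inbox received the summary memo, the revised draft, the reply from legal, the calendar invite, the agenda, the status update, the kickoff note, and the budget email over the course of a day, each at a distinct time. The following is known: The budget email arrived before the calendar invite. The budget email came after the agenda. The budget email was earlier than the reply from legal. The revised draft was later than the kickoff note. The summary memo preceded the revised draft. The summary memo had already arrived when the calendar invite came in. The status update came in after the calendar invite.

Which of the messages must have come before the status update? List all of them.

the agenda, the budget email, the calendar invite, the summary memo

Directly stated before the status update: the calendar invite.
The agenda reaches the status update via the agenda → the budget email → the calendar invite → the status update.
The budget email reaches the status update via the budget email → the calendar invite → the status update.
The summary memo reaches the status update via the summary memo → the calendar invite → the status update.
No chain forces the kickoff note (or any of the others) ahead of the status update.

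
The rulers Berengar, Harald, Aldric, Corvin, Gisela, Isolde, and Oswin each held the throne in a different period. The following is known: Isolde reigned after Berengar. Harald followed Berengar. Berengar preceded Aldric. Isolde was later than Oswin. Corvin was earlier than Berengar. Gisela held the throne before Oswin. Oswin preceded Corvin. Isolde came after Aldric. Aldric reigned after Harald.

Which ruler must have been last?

Isolde

Every other ruler has a chain of constraints placing them before Isolde, so Isolde is last.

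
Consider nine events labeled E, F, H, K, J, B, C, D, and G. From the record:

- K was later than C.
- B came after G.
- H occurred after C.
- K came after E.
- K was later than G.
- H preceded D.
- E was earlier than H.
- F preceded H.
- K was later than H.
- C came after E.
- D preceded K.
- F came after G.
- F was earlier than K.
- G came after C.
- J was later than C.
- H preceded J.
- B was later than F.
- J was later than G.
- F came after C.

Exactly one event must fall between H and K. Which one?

D

Tracing the constraints gives H → D → K, so D sits after H and before K.
No other event is forced both after H and before K.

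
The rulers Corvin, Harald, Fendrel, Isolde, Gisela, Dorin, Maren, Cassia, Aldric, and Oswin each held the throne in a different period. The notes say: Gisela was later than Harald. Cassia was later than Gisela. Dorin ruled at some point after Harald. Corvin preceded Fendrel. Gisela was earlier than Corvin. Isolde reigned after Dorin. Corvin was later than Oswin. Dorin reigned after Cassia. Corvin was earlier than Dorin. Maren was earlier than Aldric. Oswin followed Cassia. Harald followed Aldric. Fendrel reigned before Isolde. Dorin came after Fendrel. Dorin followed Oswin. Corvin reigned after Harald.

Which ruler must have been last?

Every other ruler has a chain of constraints placing them before Isolde, so Isolde is last.

Isolde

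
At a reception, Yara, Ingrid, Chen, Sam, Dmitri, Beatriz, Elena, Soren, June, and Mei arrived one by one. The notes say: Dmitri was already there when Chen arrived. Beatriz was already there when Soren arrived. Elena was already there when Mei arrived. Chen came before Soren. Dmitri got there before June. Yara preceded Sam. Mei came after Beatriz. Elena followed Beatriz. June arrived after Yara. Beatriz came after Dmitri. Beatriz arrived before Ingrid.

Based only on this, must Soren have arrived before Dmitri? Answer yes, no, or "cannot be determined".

no

Tracing the constraints gives Dmitri → Beatriz → Soren, so Dmitri must come before Soren.
That means Soren cannot be before Dmitri.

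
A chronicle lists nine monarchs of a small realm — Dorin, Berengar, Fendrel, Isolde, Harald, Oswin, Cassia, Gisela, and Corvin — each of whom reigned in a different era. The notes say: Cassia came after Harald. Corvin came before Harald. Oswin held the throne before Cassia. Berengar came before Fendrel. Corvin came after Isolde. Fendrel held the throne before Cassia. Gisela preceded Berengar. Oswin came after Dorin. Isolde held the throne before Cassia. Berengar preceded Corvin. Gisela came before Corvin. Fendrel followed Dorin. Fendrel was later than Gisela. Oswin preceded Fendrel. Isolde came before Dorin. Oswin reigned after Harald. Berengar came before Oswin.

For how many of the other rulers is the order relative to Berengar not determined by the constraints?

Forced before Berengar: Gisela; forced after Berengar: Cassia, Corvin, Fendrel, Harald, and Oswin.
That leaves Dorin and Isolde with no forced order relative to Berengar — 2.

2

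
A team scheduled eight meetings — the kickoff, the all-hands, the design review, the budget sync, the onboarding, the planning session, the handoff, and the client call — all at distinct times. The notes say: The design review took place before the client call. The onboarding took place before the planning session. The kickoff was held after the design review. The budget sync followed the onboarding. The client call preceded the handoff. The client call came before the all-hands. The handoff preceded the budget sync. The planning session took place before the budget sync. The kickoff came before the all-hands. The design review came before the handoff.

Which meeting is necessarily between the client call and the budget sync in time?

the handoff

Tracing the constraints gives the client call → the handoff → the budget sync, so the handoff sits after the client call and before the budget sync.
No other meeting is forced both after the client call and before the budget sync.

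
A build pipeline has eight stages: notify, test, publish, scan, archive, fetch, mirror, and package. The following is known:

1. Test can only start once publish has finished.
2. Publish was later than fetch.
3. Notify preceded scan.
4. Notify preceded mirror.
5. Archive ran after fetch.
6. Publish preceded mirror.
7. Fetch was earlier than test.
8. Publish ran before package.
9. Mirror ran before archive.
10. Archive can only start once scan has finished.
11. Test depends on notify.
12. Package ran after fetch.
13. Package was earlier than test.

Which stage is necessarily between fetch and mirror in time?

publish

Tracing the constraints gives fetch → publish → mirror, so publish sits after fetch and before mirror.
No other stage is forced both after fetch and before mirror.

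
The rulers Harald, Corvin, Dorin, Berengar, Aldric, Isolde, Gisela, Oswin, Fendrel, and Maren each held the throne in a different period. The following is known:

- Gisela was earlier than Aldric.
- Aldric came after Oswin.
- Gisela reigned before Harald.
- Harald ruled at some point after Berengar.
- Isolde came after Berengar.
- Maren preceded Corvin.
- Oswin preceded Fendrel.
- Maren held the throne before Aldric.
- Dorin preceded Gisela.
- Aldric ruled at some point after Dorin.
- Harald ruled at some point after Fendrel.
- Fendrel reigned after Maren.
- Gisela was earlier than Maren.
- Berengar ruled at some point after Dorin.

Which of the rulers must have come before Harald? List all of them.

Berengar, Dorin, Fendrel, Gisela, Maren, Oswin

Directly stated before Harald: Berengar, Fendrel, and Gisela.
Dorin reaches Harald via Dorin → Berengar → Harald.
Maren reaches Harald via Maren → Fendrel → Harald.
Oswin reaches Harald via Oswin → Fendrel → Harald.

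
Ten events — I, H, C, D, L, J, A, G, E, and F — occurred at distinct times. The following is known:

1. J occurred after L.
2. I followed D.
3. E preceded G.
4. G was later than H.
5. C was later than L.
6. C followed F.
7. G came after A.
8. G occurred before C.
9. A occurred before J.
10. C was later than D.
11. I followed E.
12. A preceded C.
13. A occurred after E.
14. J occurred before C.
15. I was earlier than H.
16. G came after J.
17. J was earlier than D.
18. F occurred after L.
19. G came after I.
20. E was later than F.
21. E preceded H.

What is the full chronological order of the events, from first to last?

L, F, E, A, J, D, I, H, G, C

The constraints fix every adjacent pair, so only one ordering works:
L → F → E → A → J → D → I → H → G → C.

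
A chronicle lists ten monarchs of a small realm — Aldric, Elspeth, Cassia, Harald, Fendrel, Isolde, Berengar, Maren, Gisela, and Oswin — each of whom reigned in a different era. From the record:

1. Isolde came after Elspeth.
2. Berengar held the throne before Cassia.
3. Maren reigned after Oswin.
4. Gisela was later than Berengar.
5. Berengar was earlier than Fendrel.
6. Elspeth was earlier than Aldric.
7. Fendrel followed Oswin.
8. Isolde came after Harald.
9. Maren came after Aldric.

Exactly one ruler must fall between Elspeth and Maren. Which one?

Aldric

Tracing the constraints gives Elspeth → Aldric → Maren, so Aldric sits after Elspeth and before Maren.
No other ruler is forced both after Elspeth and before Maren.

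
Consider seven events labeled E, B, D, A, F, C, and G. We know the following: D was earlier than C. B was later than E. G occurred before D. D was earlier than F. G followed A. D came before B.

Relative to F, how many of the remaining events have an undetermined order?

Forced before F: A, D, and G.
That leaves B, C, and E with no forced order relative to F — 3.

3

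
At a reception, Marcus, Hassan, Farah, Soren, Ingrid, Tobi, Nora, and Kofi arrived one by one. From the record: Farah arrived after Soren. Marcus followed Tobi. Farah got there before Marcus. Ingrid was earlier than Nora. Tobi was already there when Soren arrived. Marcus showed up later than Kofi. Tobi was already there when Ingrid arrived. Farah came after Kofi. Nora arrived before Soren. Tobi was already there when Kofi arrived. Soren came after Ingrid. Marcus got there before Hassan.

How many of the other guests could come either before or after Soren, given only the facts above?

Forced before Soren: Ingrid, Nora, and Tobi; forced after Soren: Farah, Hassan, and Marcus.
That leaves Kofi with no forced order relative to Soren — 1.

1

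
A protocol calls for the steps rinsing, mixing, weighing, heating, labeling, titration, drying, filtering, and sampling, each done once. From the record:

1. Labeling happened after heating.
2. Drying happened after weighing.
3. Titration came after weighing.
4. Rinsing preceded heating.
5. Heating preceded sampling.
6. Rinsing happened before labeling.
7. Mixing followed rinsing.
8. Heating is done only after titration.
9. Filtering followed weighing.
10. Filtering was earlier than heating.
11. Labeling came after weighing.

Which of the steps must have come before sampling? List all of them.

filtering, heating, rinsing, titration, weighing

Directly stated before sampling: heating.
Filtering reaches sampling via filtering → heating → sampling.
Rinsing reaches sampling via rinsing → heating → sampling.
Titration reaches sampling via titration → heating → sampling.
Likewise weighing reaches sampling by chaining the stated constraints.
No chain forces labeling (or any of the others) ahead of sampling.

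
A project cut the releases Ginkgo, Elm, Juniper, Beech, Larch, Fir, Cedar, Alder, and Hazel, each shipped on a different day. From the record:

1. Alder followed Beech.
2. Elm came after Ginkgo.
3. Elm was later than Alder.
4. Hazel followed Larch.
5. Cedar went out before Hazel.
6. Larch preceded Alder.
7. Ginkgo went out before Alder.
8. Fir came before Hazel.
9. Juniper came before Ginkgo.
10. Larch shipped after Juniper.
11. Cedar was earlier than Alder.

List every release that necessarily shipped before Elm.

Alder, Beech, Cedar, Ginkgo, Juniper, Larch

Directly stated before Elm: Alder and Ginkgo.
Beech reaches Elm via Beech → Alder → Elm.
Cedar reaches Elm via Cedar → Alder → Elm.
Juniper reaches Elm via Juniper → Ginkgo → Elm.
Likewise Larch reaches Elm by chaining the stated constraints.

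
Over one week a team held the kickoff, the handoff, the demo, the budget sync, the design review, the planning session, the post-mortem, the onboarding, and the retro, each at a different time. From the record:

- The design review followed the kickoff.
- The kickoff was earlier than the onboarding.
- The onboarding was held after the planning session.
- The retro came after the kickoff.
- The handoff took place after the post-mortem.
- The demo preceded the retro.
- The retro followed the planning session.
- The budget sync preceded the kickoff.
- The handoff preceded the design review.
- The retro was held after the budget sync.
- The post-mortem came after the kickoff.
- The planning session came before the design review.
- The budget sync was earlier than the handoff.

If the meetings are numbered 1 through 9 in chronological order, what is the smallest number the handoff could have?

4

The budget sync, the kickoff, and the post-mortem must all come before the handoff — 3 forced predecessors.
Nothing else is forced ahead of the handoff, so its earliest slot is position 3 + 1 = 4.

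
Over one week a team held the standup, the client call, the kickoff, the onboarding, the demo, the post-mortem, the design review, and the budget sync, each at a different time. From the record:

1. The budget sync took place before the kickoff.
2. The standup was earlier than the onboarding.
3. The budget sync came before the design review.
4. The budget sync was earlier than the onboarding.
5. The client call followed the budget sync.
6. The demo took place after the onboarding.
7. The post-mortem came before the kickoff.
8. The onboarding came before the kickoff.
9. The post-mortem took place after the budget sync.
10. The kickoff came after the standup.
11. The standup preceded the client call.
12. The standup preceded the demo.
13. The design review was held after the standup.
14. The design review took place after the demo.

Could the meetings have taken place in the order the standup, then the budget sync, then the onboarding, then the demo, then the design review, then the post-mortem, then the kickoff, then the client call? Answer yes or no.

yes

Check each stated constraint against the proposed order — e.g. the standup is ahead of the kickoff; the standup is ahead of the client call. Every pair is in the required order; nothing is violated.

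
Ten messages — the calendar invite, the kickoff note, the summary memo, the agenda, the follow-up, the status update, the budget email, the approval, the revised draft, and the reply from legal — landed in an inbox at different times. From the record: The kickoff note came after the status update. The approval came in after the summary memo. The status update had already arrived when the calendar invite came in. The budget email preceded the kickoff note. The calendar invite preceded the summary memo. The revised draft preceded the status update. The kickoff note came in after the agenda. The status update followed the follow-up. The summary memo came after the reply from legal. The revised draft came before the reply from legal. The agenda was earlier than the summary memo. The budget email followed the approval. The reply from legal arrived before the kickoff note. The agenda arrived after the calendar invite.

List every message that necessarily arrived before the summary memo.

the agenda, the calendar invite, the follow-up, the reply from legal, the revised draft, the status update

Directly stated before the summary memo: the agenda, the calendar invite, and the reply from legal.
The follow-up reaches the summary memo via the follow-up → the status update → the calendar invite → the summary memo.
The revised draft reaches the summary memo via the revised draft → the reply from legal → the summary memo.
The status update reaches the summary memo via the status update → the calendar invite → the summary memo.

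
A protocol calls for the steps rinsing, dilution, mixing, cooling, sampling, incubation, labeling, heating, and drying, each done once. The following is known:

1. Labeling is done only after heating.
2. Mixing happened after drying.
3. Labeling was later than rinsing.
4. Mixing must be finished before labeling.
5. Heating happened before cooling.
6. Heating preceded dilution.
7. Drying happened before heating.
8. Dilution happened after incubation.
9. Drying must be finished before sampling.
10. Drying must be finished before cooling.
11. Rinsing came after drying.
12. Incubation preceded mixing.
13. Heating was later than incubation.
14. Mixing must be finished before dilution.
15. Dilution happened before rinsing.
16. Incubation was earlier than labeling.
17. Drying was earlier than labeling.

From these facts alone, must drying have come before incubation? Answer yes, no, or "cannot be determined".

cannot be determined

No chain of stated constraints runs from drying to incubation, and none runs from incubation to drying either.
So the relative order of drying and incubation is not fixed by the given facts.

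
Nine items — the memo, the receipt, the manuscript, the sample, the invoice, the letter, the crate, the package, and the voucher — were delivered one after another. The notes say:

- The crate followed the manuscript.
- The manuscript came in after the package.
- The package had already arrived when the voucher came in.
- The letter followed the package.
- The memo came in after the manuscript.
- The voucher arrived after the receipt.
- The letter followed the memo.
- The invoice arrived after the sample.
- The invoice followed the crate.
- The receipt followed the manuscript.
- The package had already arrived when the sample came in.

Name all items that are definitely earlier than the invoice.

Directly stated before the invoice: the crate and the sample.
The manuscript reaches the invoice via the manuscript → the crate → the invoice.
The package reaches the invoice via the package → the sample → the invoice.
No chain forces the receipt (or any of the others) ahead of the invoice.

the crate, the manuscript, the package, the sample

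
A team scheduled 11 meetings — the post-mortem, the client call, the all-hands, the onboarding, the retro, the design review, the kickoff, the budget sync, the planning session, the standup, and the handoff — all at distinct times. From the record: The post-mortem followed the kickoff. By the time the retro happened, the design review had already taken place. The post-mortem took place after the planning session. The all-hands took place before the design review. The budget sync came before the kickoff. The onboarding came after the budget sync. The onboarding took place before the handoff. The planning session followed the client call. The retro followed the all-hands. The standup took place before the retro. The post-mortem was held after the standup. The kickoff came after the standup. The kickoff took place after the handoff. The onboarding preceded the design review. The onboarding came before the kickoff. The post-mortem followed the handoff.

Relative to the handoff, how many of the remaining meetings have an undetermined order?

6

Forced before the handoff: the budget sync and the onboarding; forced after the handoff: the kickoff and the post-mortem.
That leaves the all-hands, the client call, the design review, the planning session, the retro, and the standup with no forced order relative to the handoff — 6.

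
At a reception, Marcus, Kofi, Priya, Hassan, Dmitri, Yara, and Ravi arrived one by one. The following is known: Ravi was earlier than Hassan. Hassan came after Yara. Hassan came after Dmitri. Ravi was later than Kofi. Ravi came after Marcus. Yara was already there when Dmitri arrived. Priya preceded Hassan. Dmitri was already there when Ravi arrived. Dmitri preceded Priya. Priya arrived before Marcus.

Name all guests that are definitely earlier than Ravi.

Directly stated before Ravi: Dmitri, Kofi, and Marcus.
Priya reaches Ravi via Priya → Marcus → Ravi.
Yara reaches Ravi via Yara → Dmitri → Ravi.
No chain forces Hassan ahead of Ravi.

Dmitri, Kofi, Marcus, Priya, Yara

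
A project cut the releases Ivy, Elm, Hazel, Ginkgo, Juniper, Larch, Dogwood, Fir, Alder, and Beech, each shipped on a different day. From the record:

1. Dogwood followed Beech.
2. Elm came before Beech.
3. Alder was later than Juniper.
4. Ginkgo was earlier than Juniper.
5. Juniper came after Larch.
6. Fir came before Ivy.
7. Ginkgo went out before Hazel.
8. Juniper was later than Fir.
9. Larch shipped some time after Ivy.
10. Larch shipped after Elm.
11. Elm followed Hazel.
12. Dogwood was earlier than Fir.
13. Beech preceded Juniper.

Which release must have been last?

Alder

Every other release has a chain of constraints placing it before Alder, so Alder is last.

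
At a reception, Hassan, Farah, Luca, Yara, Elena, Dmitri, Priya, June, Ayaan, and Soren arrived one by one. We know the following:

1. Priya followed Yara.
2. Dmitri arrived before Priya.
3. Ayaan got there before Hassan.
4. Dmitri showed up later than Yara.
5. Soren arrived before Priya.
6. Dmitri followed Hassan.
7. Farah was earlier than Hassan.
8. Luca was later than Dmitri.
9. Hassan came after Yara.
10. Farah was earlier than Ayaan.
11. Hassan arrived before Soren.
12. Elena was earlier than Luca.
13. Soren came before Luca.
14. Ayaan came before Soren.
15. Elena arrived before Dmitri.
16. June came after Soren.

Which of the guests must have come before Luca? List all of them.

Directly stated before Luca: Dmitri, Elena, and Soren.
Ayaan reaches Luca via Ayaan → Soren → Luca.
Farah reaches Luca via Farah → Hassan → Soren → Luca.
Hassan reaches Luca via Hassan → Soren → Luca.
Likewise Yara reaches Luca by chaining the stated constraints.

Ayaan, Dmitri, Elena, Farah, Hassan, Soren, Yara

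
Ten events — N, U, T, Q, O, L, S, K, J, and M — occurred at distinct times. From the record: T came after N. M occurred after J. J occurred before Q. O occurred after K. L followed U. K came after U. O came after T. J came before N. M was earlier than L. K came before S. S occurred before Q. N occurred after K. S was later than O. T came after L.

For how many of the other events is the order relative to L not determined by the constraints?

Forced before L: J, M, and U; forced after L: O, Q, S, and T.
That leaves K and N with no forced order relative to L — 2.

2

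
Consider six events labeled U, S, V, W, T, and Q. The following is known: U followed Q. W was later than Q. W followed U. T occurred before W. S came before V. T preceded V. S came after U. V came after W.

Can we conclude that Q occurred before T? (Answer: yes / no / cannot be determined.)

cannot be determined

No chain of stated constraints runs from Q to T, and none runs from T to Q either.
So the relative order of Q and T is not fixed by the given facts.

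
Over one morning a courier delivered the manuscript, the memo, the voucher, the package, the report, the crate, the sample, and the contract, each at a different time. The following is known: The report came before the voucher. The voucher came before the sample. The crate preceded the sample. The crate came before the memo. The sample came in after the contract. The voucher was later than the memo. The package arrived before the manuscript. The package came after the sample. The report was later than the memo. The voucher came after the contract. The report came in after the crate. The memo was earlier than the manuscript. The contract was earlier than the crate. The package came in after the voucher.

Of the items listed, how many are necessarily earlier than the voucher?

Directly stated before the voucher: the contract, the memo, and the report.
The crate reaches the voucher via the crate → the memo → the voucher.
No chain forces the sample (or any of the others) ahead of the voucher.
That's the contract, the crate, the memo, and the report — 4 in all.

4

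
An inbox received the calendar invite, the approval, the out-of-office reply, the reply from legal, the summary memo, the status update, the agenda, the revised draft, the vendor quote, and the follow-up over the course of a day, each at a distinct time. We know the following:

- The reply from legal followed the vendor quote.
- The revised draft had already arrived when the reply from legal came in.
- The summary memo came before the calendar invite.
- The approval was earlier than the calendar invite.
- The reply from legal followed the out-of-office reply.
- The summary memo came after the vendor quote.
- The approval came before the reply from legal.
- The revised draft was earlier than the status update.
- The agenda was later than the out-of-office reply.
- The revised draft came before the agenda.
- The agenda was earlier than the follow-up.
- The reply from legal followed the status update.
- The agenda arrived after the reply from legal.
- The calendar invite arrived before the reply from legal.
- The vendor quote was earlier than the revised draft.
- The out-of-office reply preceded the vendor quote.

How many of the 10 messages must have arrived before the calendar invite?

4

Directly stated before the calendar invite: the approval and the summary memo.
The out-of-office reply reaches the calendar invite via the out-of-office reply → the vendor quote → the summary memo → the calendar invite.
The vendor quote reaches the calendar invite via the vendor quote → the summary memo → the calendar invite.
That's the approval, the out-of-office reply, the summary memo, and the vendor quote — 4 in all.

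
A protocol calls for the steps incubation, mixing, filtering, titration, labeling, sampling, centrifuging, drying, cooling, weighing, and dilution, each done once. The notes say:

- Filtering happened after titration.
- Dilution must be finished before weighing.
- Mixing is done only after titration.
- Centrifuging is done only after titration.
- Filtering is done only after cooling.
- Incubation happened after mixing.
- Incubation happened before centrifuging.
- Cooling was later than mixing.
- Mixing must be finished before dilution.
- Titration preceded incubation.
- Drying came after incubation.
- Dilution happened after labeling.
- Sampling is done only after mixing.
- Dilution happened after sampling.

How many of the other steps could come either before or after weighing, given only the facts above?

5

Forced before weighing: dilution, labeling, mixing, sampling, and titration.
That leaves centrifuging, cooling, drying, filtering, and incubation with no forced order relative to weighing — 5.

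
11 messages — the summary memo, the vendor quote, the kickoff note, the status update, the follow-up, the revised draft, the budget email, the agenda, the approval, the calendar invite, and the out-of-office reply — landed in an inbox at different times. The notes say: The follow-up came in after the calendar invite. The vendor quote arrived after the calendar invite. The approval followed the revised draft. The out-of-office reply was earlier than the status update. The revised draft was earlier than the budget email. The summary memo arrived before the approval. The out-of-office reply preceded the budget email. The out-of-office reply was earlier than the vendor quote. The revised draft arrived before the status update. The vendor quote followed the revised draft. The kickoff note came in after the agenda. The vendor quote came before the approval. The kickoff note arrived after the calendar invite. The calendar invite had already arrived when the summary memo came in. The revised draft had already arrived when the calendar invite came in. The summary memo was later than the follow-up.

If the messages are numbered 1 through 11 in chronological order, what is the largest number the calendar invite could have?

The calendar invite must come before the approval, the follow-up, the kickoff note, the summary memo, and the vendor quote — 5 messages forced after it.
Everything else can be placed before the calendar invite in some valid order, so the calendar invite can sit as late as position 11 − 5 = 6.

6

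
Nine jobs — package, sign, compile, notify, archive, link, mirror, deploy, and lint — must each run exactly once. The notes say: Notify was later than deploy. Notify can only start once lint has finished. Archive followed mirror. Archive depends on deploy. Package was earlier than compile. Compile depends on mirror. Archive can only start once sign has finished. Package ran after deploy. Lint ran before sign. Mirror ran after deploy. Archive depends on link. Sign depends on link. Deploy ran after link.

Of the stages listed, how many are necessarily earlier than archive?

5

Directly stated before archive: deploy, link, mirror, and sign.
Lint reaches archive via lint → sign → archive.
That's deploy, link, lint, mirror, and sign — 5 in all.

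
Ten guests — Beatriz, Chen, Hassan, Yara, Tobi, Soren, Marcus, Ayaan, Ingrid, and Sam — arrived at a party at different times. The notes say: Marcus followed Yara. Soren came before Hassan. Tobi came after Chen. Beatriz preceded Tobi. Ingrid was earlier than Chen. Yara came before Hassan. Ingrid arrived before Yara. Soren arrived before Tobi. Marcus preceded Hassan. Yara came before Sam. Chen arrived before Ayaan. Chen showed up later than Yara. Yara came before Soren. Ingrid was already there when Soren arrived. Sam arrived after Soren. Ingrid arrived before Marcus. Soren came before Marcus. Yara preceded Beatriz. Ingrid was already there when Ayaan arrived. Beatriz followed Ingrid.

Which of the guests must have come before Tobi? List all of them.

Directly stated before Tobi: Beatriz, Chen, and Soren.
Ingrid reaches Tobi via Ingrid → Beatriz → Tobi.
Yara reaches Tobi via Yara → Soren → Tobi.
No chain forces Ayaan (or any of the others) ahead of Tobi.

Beatriz, Chen, Ingrid, Soren, Yara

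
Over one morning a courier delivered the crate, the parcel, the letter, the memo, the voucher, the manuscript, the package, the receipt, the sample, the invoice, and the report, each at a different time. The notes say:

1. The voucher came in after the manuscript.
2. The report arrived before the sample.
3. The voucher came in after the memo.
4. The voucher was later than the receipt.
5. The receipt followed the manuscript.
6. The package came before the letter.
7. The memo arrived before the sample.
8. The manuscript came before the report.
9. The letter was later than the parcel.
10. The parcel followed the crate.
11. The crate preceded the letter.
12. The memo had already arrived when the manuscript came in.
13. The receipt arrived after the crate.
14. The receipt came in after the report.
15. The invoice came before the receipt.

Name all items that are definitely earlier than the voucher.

the crate, the invoice, the manuscript, the memo, the receipt, the report

Directly stated before the voucher: the manuscript, the memo, and the receipt.
The crate reaches the voucher via the crate → the receipt → the voucher.
The invoice reaches the voucher via the invoice → the receipt → the voucher.
The report reaches the voucher via the report → the receipt → the voucher.
No chain forces the sample (or any of the others) ahead of the voucher.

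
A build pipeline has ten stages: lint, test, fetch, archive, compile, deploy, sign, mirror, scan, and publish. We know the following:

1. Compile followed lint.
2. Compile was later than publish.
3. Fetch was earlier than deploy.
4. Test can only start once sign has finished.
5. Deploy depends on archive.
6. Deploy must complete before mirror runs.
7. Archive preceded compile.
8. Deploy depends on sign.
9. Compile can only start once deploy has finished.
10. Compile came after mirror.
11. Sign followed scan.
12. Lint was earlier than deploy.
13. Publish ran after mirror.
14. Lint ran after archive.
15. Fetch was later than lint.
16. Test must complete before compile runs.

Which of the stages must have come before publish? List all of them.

archive, deploy, fetch, lint, mirror, scan, sign

Directly stated before publish: mirror.
Archive reaches publish via archive → deploy → mirror → publish.
Deploy reaches publish via deploy → mirror → publish.
Fetch reaches publish via fetch → deploy → mirror → publish.
Likewise lint, scan, and sign each reach publish by chaining the stated constraints.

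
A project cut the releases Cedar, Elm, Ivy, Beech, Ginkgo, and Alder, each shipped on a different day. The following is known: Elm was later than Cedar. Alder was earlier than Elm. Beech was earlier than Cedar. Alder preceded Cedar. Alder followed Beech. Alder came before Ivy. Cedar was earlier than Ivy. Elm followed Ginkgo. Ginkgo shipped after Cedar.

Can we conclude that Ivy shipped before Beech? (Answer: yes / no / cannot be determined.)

no

Tracing the constraints gives Beech → Cedar → Ivy, so Beech must come before Ivy.
That means Ivy cannot be before Beech.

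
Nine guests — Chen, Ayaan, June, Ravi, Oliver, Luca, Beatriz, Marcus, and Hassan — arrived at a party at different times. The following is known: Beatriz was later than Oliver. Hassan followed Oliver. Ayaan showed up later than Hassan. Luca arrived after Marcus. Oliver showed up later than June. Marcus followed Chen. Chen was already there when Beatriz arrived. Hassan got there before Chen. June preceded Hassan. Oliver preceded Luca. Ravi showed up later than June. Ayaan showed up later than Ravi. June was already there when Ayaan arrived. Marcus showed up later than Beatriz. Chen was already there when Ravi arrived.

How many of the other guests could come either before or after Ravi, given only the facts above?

3

Forced before Ravi: Chen, Hassan, June, and Oliver; forced after Ravi: Ayaan.
That leaves Beatriz, Luca, and Marcus with no forced order relative to Ravi — 3.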